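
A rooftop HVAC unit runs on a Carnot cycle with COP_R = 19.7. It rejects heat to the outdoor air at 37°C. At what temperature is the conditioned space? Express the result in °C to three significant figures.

22.0 °C

For a Carnot refrigerator COP_R = T_C/(T_H − T_C), so T_C = COP·T_H/(1 + COP).
With T_H = 310.15 K, T_C = 19.7 × 310.15/20.70 = 295.17 K.
Converting, 295.17 K = 22.02°C.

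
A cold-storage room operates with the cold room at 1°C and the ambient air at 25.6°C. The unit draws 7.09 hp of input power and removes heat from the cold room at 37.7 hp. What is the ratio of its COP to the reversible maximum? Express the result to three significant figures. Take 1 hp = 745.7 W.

0.477

COP_actual = Q̇_C/Ẇ = 37.70/7.090 = 5.317.
In absolute terms T_C = 274.15 K and T_H = 298.75 K, so ΔT = 24.60 K.
COP_Carnot = T_C/ΔT = 274.15/24.60 = 11.14.
η_II = COP_actual/COP_Carnot = 5.317/11.14 = 0.4771.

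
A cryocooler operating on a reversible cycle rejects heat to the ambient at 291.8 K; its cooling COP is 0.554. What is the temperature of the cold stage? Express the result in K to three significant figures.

For a Carnot refrigerator COP_R = T_C/(T_H − T_C), so T_C = COP·T_H/(1 + COP).
With T_H = 291.80 K, T_C = 0.554 × 291.80/1.554 = 104.03 K.

104 K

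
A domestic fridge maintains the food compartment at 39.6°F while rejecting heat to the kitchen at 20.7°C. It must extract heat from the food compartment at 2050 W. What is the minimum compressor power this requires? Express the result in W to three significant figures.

In absolute terms T_C = 277.37 K and T_H = 293.85 K, so ΔT = 16.48 K.
COP_Carnot = T_C/ΔT = 277.37/16.48 = 16.83.
Ẇ_min = Q̇/COP_Carnot = 2050/16.83 = 121.8 W.

122 W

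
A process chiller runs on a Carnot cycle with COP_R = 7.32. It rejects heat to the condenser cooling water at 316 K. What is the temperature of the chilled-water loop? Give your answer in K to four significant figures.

For a Carnot refrigerator COP_R = T_C/(T_H − T_C), so T_C = COP·T_H/(1 + COP).
With T_H = 316.00 K, T_C = 7.32 × 316.00/8.320 = 278.02 K.

278.0 K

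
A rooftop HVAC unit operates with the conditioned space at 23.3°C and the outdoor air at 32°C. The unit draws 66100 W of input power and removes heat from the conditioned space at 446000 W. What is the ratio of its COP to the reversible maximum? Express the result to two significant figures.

COP_actual = Q̇_C/Ẇ = 446000/66100 = 6.747.
In absolute terms T_C = 296.45 K and T_H = 305.15 K, so ΔT = 8.700 K.
COP_Carnot = T_C/ΔT = 296.45/8.700 = 34.07.
η_II = COP_actual/COP_Carnot = 6.747/34.07 = 0.1980.

0.20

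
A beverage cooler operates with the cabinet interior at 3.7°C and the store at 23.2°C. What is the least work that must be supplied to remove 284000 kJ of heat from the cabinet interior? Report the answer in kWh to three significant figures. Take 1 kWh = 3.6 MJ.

5.56 kWh

In absolute terms T_C = 276.85 K and T_H = 296.35 K, so ΔT = 19.50 K.
The reversible limit is COP_R = T_C/ΔT = 14.20, so W_min = Q_C/COP = Q_C·ΔT/T_C.
W_min = 284000 × 19.50/276.85 = 20000 kJ = 5.557 kWh.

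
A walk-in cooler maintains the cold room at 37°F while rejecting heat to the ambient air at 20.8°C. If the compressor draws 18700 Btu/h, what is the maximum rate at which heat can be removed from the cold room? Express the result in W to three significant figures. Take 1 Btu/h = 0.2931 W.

In absolute terms T_C = 275.93 K and T_H = 293.95 K, so ΔT = 18.02 K.
COP_Carnot = T_C/ΔT = 275.93/18.02 = 15.31.
Q̇_max = COP_Carnot × Ẇ = 15.31 × 18700 Btu/h = 286300 Btu/h = 83920 W.

83900 W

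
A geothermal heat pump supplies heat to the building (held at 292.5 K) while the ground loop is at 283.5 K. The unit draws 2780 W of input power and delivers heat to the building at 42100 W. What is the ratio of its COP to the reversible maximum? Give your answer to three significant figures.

COP_actual = Q̇_H/Ẇ = 42100/2780 = 15.14.
The reservoir spacing is ΔT = 292.5 − 283.5 = 9.000 K.
COP_Carnot = T_H/ΔT = 292.50/9.000 = 32.50.
η_II = COP_actual/COP_Carnot = 15.14/32.50 = 0.4660.

0.466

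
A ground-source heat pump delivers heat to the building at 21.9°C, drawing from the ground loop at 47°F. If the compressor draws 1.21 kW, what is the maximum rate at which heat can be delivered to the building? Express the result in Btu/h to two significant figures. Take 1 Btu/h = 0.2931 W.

In absolute terms T_C = 281.48 K and T_H = 295.05 K, so ΔT = 13.57 K.
COP_Carnot = T_H/ΔT = 295.05/13.57 = 21.75.
Q̇_max = COP_Carnot × Ẇ = 21.75 × 1.210 kW = 26.32 kW = 89780 Btu/h.

90000 Btu/h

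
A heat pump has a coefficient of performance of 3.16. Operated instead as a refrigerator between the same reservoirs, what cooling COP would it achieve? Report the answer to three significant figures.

2.16

Since Q_H = Q_C + W for any cycle, COP_R = Q_C/W = Q_H/W − 1.
COP_R = 3.16 − 1 = 2.16.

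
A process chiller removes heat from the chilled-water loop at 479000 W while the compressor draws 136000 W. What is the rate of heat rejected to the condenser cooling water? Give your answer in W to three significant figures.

For a cyclic device the first law requires Q̇_H = Q̇_C + Ẇ.
Q̇_H = Q̇_C + Ẇ = 615000 W.

615000 W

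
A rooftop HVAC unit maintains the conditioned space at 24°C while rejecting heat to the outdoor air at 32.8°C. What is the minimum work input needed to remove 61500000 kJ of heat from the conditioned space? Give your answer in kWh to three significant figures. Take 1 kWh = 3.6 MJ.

506 kWh

In absolute terms T_C = 297.15 K and T_H = 305.95 K, so ΔT = 8.800 K.
The reversible limit is COP_R = T_C/ΔT = 33.77, so W_min = Q_C/COP = Q_C·ΔT/T_C.
W_min = 61500000 × 8.800/297.15 = 1821000 kJ = 505.9 kWh.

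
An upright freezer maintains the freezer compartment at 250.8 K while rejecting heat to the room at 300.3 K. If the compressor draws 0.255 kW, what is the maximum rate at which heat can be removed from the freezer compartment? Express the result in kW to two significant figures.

The reservoir spacing is ΔT = 300.3 − 250.8 = 49.50 K.
COP_Carnot = T_C/ΔT = 250.80/49.50 = 5.067.
Q̇_max = COP_Carnot × Ẇ = 5.067 × 0.2550 kW = 1.292 kW.

1.3 kW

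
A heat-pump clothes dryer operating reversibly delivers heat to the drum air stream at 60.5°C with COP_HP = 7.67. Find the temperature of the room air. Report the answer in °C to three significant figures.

COP_HP = T_H/(T_H − T_C) gives T_H − T_C = T_H/COP.
With T_H = 333.65 K, T_C = 333.65 × (1 − 1/7.67) = 290.15 K.
Converting, 290.15 K = 17.00°C.

17.0 °C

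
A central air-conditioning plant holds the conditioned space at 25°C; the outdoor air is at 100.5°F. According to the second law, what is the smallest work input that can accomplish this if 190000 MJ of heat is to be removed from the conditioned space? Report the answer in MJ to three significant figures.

8320 MJ

In absolute terms T_C = 298.15 K and T_H = 311.21 K, so ΔT = 13.06 K.
The reversible limit is COP_R = T_C/ΔT = 22.84, so W_min = Q_C/COP = Q_C·ΔT/T_C.
W_min = 190000 × 13.06/298.15 = 8320 MJ.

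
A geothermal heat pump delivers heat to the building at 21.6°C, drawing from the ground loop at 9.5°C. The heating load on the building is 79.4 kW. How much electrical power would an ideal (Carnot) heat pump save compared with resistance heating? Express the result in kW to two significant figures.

76 kW

In absolute terms T_C = 282.65 K and T_H = 294.75 K, so ΔT = 12.10 K.
COP_Carnot = T_H/ΔT = 294.75/12.10 = 24.36.
Resistance heating needs Ẇ_res = Q̇_H = 79.40 kW; the reversible heat pump needs only Ẇ_hp = Q̇_H/COP = 3.260 kW.
Saving = 79.40 − 3.260 = 76.14 kW.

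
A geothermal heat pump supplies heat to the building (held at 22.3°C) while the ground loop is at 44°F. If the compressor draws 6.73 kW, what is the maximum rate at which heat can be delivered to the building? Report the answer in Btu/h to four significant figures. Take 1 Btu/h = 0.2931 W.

433900 Btu/h

In absolute terms T_C = 279.82 K and T_H = 295.45 K, so ΔT = 15.63 K.
COP_Carnot = T_H/ΔT = 295.45/15.63 = 18.90.
Q̇_max = COP_Carnot × Ẇ = 18.90 × 6.730 kW = 127.2 kW = 433900 Btu/h.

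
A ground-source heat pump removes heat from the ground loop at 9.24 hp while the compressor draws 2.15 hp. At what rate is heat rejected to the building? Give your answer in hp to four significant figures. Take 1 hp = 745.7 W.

For a cyclic device the first law requires Q̇_H = Q̇_C + Ẇ.
Q̇_H = Q̇_C + Ẇ = 11.39 hp.

11.39 hp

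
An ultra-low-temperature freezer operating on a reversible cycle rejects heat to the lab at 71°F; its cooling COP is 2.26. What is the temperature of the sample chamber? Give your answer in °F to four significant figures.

For a Carnot refrigerator COP_R = T_C/(T_H − T_C), so T_C = COP·T_H/(1 + COP).
With T_H = 294.82 K, T_C = 2.26 × 294.82/3.260 = 204.38 K.
Converting, 204.38 K = -91.78°F.

-91.78 °F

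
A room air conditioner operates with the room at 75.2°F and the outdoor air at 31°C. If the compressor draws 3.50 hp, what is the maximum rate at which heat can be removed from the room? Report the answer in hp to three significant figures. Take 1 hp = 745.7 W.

149 hp

In absolute terms T_C = 297.15 K and T_H = 304.15 K, so ΔT = 7.000 K.
COP_Carnot = T_C/ΔT = 297.15/7.000 = 42.45.
Q̇_max = COP_Carnot × Ẇ = 42.45 × 3.500 hp = 148.6 hp.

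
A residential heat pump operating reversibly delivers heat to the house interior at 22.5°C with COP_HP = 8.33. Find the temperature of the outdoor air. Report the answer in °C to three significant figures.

-13.0 °C

COP_HP = T_H/(T_H − T_C) gives T_H − T_C = T_H/COP.
With T_H = 295.65 K, T_C = 295.65 × (1 − 1/8.33) = 260.16 K.
Converting, 260.16 K = -12.99°C.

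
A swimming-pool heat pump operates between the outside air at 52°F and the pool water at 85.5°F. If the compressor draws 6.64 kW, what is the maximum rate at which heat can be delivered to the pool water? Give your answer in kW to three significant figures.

108 kW

In absolute terms T_C = 284.26 K and T_H = 302.87 K, so ΔT = 18.61 K.
COP_Carnot = T_H/ΔT = 302.87/18.61 = 16.27.
Q̇_max = COP_Carnot × Ẇ = 16.27 × 6.640 kW = 108.1 kW.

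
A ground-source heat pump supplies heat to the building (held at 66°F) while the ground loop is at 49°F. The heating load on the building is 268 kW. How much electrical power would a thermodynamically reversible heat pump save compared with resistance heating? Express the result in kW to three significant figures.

In absolute terms T_C = 282.59 K and T_H = 292.04 K, so ΔT = 9.444 K.
COP_Carnot = T_H/ΔT = 292.04/9.444 = 30.92.
Resistance heating needs Ẇ_res = Q̇_H = 268.0 kW; the reversible heat pump needs only Ẇ_hp = Q̇_H/COP = 8.667 kW.
Saving = 268.0 − 8.667 = 259.3 kW.

259 kW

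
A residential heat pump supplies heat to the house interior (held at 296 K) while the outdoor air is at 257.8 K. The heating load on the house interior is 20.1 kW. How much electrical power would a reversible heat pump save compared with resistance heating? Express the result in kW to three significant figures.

The reservoir spacing is ΔT = 296 − 257.8 = 38.20 K.
COP_Carnot = T_H/ΔT = 296.00/38.20 = 7.749.
Resistance heating needs Ẇ_res = Q̇_H = 20.10 kW; the reversible heat pump needs only Ẇ_hp = Q̇_H/COP = 2.594 kW.
Saving = 20.10 − 2.594 = 17.51 kW.

17.5 kW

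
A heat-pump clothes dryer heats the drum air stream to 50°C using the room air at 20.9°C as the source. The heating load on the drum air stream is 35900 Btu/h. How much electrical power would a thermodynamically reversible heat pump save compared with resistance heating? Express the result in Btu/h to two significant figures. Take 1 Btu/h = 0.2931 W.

In absolute terms T_C = 294.05 K and T_H = 323.15 K, so ΔT = 29.10 K.
COP_Carnot = T_H/ΔT = 323.15/29.10 = 11.10.
Resistance heating needs Ẇ_res = Q̇_H = 35900 Btu/h; the reversible heat pump needs only Ẇ_hp = Q̇_H/COP = 3233 Btu/h.
Saving = 35900 − 3233 = 32670 Btu/h.

33000 Btu/h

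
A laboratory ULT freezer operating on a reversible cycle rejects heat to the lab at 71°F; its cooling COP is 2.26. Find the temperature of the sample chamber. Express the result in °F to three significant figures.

For a Carnot refrigerator COP_R = T_C/(T_H − T_C), so T_C = COP·T_H/(1 + COP).
With T_H = 294.82 K, T_C = 2.26 × 294.82/3.260 = 204.38 K.
Converting, 204.38 K = -91.78°F.

-91.8 °F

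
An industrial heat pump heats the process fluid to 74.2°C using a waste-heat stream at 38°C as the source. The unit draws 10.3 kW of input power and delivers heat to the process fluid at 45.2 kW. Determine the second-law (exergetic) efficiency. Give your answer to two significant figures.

0.46

COP_actual = Q̇_H/Ẇ = 45.20/10.30 = 4.388.
In absolute terms T_C = 311.15 K and T_H = 347.35 K, so ΔT = 36.20 K.
COP_Carnot = T_H/ΔT = 347.35/36.20 = 9.595.
η_II = COP_actual/COP_Carnot = 4.388/9.595 = 0.4573.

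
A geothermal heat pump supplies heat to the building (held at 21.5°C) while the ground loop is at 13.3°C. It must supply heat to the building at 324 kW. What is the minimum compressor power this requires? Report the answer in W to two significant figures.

In absolute terms T_C = 286.45 K and T_H = 294.65 K, so ΔT = 8.200 K.
COP_Carnot = T_H/ΔT = 294.65/8.200 = 35.93.
Ẇ_min = Q̇/COP_Carnot = 324.0/35.93 = 9.017 kW = 9017 W.

9000 W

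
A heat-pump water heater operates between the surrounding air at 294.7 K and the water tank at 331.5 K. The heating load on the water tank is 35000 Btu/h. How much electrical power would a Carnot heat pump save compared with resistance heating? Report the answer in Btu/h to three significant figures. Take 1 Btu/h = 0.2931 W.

The reservoir spacing is ΔT = 331.5 − 294.7 = 36.80 K.
COP_Carnot = T_H/ΔT = 331.50/36.80 = 9.008.
Resistance heating needs Ẇ_res = Q̇_H = 35000 Btu/h; the reversible heat pump needs only Ẇ_hp = Q̇_H/COP = 3885 Btu/h.
Saving = 35000 − 3885 = 31110 Btu/h.

31100 Btu/h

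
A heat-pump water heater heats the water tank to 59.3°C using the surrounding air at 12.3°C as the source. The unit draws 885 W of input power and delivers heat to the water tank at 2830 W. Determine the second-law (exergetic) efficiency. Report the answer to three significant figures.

COP_actual = Q̇_H/Ẇ = 2830/885.0 = 3.198.
In absolute terms T_C = 285.45 K and T_H = 332.45 K, so ΔT = 47.00 K.
COP_Carnot = T_H/ΔT = 332.45/47.00 = 7.073.
η_II = COP_actual/COP_Carnot = 3.198/7.073 = 0.4521.

0.452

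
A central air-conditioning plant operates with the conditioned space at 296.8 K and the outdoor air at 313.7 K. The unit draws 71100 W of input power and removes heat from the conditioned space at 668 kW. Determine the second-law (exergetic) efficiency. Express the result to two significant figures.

Converting, Q̇_C = 668.0 kW = 668000 W, so COP_actual = Q̇_C/Ẇ = 668000/71100 = 9.395.
The reservoir spacing is ΔT = 313.7 − 296.8 = 16.90 K.
COP_Carnot = T_C/ΔT = 296.80/16.90 = 17.56.
η_II = COP_actual/COP_Carnot = 9.395/17.56 = 0.5350.

0.53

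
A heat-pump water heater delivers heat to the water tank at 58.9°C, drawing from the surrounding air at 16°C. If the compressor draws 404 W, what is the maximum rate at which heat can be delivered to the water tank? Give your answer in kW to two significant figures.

In absolute terms T_C = 289.15 K and T_H = 332.05 K, so ΔT = 42.90 K.
COP_Carnot = T_H/ΔT = 332.05/42.90 = 7.740.
Q̇_max = COP_Carnot × Ẇ = 7.740 × 404.0 W = 3127 W = 3.127 kW.

3.1 kW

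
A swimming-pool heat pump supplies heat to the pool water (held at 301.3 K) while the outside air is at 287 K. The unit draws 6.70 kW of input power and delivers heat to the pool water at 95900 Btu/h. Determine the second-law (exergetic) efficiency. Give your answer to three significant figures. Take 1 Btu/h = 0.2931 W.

Converting, Q̇_H = 95900 Btu/h = 28.11 kW, so COP_actual = Q̇_H/Ẇ = 28.11/6.700 = 4.195.
The reservoir spacing is ΔT = 301.3 − 287 = 14.30 K.
COP_Carnot = T_H/ΔT = 301.30/14.30 = 21.07.
η_II = COP_actual/COP_Carnot = 4.195/21.07 = 0.1991.

0.199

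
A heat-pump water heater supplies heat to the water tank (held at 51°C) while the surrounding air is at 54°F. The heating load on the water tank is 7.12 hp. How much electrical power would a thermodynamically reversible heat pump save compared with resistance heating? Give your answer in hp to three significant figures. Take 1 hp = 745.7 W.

6.27 hp

In absolute terms T_C = 285.37 K and T_H = 324.15 K, so ΔT = 38.78 K.
COP_Carnot = T_H/ΔT = 324.15/38.78 = 8.359.
Resistance heating needs Ẇ_res = Q̇_H = 7.120 hp; the reversible heat pump needs only Ẇ_hp = Q̇_H/COP = 0.8518 hp.
Saving = 7.120 − 0.8518 = 6.268 hp.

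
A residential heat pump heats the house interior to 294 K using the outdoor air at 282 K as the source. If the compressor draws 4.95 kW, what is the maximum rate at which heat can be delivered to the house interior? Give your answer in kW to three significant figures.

The reservoir spacing is ΔT = 294 − 282 = 12.00 K.
COP_Carnot = T_H/ΔT = 294.00/12.00 = 24.50.
Q̇_max = COP_Carnot × Ẇ = 24.50 × 4.950 kW = 121.3 kW.

121 kW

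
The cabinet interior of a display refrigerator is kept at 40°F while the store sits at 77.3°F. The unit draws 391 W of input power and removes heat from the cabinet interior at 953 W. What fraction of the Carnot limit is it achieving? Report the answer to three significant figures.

0.182

COP_actual = Q̇_C/Ẇ = 953.0/391.0 = 2.437.
In absolute terms T_C = 277.59 K and T_H = 298.32 K, so ΔT = 20.72 K.
COP_Carnot = T_C/ΔT = 277.59/20.72 = 13.40.
η_II = COP_actual/COP_Carnot = 2.437/13.40 = 0.1819.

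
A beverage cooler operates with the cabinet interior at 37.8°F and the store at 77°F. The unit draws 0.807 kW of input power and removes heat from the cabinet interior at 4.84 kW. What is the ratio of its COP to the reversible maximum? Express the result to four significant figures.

COP_actual = Q̇_C/Ẇ = 4.840/0.8070 = 5.998.
In absolute terms T_C = 276.37 K and T_H = 298.15 K, so ΔT = 21.78 K.
COP_Carnot = T_C/ΔT = 276.37/21.78 = 12.69.
η_II = COP_actual/COP_Carnot = 5.998/12.69 = 0.4726.

0.4726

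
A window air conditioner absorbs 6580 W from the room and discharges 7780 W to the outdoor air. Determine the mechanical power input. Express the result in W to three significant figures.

1200 W

For a cyclic device the first law requires Q̇_H = Q̇_C + Ẇ.
Ẇ = Q̇_H − Q̇_C = 1200 W.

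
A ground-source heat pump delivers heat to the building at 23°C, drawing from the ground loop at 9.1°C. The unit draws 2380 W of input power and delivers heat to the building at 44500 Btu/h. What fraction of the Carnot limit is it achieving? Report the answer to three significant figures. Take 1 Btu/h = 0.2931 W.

Converting, Q̇_H = 44500 Btu/h = 13040 W, so COP_actual = Q̇_H/Ẇ = 13040/2380 = 5.480.
In absolute terms T_C = 282.25 K and T_H = 296.15 K, so ΔT = 13.90 K.
COP_Carnot = T_H/ΔT = 296.15/13.90 = 21.31.
η_II = COP_actual/COP_Carnot = 5.480/21.31 = 0.2572.

0.257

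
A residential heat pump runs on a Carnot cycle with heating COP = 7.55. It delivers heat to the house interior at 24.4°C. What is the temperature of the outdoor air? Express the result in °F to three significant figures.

COP_HP = T_H/(T_H − T_C) gives T_H − T_C = T_H/COP.
With T_H = 297.55 K, T_C = 297.55 × (1 − 1/7.55) = 258.14 K.
Converting, 258.14 K = 4.98°F.

4.98 °F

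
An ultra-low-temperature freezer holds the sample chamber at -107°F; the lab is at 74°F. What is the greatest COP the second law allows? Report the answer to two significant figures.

1.9

In absolute terms T_C = 195.93 K and T_H = 296.48 K, so ΔT = 100.6 K.
For a reversible cycle, COP_Carnot = T_C/ΔT = 195.93/100.6 = 1.948.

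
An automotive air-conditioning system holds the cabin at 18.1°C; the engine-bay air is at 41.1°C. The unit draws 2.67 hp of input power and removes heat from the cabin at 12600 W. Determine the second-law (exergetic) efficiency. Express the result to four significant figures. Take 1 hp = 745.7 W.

Converting, Q̇_C = 12600 W = 16.90 hp, so COP_actual = Q̇_C/Ẇ = 16.90/2.670 = 6.328.
In absolute terms T_C = 291.25 K and T_H = 314.25 K, so ΔT = 23.00 K.
COP_Carnot = T_C/ΔT = 291.25/23.00 = 12.66.
η_II = COP_actual/COP_Carnot = 6.328/12.66 = 0.4998.

0.4998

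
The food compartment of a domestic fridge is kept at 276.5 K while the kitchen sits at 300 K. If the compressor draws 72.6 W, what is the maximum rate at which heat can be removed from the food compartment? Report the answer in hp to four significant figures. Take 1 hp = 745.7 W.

1.146 hp

The reservoir spacing is ΔT = 300 − 276.5 = 23.50 K.
COP_Carnot = T_C/ΔT = 276.50/23.50 = 11.77.
Q̇_max = COP_Carnot × Ẇ = 11.77 × 72.60 W = 854.2 W = 1.146 hp.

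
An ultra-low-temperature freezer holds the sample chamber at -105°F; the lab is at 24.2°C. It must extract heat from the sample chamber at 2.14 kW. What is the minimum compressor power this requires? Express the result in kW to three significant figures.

In absolute terms T_C = 197.04 K and T_H = 297.35 K, so ΔT = 100.3 K.
COP_Carnot = T_C/ΔT = 197.04/100.3 = 1.964.
Ẇ_min = Q̇/COP_Carnot = 2.140/1.964 = 1.089 kW.

1.09 kW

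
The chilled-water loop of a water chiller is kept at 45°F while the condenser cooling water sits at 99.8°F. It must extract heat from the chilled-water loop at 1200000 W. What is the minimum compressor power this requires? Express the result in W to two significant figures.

In absolute terms T_C = 280.37 K and T_H = 310.82 K, so ΔT = 30.44 K.
COP_Carnot = T_C/ΔT = 280.37/30.44 = 9.209.
Ẇ_min = Q̇/COP_Carnot = 1200000/9.209 = 130300 W.

130000 W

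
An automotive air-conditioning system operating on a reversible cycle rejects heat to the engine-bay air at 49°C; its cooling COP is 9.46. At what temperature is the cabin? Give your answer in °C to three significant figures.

For a Carnot refrigerator COP_R = T_C/(T_H − T_C), so T_C = COP·T_H/(1 + COP).
With T_H = 322.15 K, T_C = 9.46 × 322.15/10.46 = 291.35 K.
Converting, 291.35 K = 18.20°C.

18.2 °C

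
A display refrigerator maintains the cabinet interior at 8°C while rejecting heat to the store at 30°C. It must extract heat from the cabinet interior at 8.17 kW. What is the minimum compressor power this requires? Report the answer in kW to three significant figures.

0.639 kW

In absolute terms T_C = 281.15 K and T_H = 303.15 K, so ΔT = 22.00 K.
COP_Carnot = T_C/ΔT = 281.15/22.00 = 12.78.
Ẇ_min = Q̇/COP_Carnot = 8.170/12.78 = 0.6393 kW.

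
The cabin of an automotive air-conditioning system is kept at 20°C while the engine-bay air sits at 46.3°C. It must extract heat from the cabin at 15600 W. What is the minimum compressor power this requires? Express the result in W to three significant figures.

1400 W

In absolute terms T_C = 293.15 K and T_H = 319.45 K, so ΔT = 26.30 K.
COP_Carnot = T_C/ΔT = 293.15/26.30 = 11.15.
Ẇ_min = Q̇/COP_Carnot = 15600/11.15 = 1400 W.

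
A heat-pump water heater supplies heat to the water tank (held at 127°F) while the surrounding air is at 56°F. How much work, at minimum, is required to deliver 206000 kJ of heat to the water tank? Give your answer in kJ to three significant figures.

24900 kJ

In absolute terms T_C = 286.48 K and T_H = 325.93 K, so ΔT = 39.44 K.
The reversible limit is COP_HP = T_H/ΔT = 8.263, so W_min = Q_H/COP = Q_H·ΔT/T_H.
W_min = 206000 × 39.44/325.93 = 24930 kJ.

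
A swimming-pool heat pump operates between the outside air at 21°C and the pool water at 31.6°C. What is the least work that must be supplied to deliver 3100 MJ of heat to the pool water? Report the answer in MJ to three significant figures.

In absolute terms T_C = 294.15 K and T_H = 304.75 K, so ΔT = 10.60 K.
The reversible limit is COP_HP = T_H/ΔT = 28.75, so W_min = Q_H/COP = Q_H·ΔT/T_H.
W_min = 3100 × 10.60/304.75 = 107.8 MJ.

108 MJ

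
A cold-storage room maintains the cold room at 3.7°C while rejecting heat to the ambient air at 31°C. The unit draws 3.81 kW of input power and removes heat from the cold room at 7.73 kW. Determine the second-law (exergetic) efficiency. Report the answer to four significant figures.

COP_actual = Q̇_C/Ẇ = 7.730/3.810 = 2.029.
In absolute terms T_C = 276.85 K and T_H = 304.15 K, so ΔT = 27.30 K.
COP_Carnot = T_C/ΔT = 276.85/27.30 = 10.14.
η_II = COP_actual/COP_Carnot = 2.029/10.14 = 0.2001.

0.2001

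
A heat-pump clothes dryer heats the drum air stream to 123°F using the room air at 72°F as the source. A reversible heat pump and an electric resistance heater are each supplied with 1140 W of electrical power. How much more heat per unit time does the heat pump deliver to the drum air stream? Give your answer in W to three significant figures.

In absolute terms T_C = 295.37 K and T_H = 323.71 K, so ΔT = 28.33 K.
COP_Carnot = T_H/ΔT = 323.71/28.33 = 11.42.
The heat pump delivers Q̇_H = COP × Ẇ = 13020 W; the resistance heater delivers Ẇ = 1140 W.
Extra = (COP − 1)·Ẇ = 11880 W.

11900 W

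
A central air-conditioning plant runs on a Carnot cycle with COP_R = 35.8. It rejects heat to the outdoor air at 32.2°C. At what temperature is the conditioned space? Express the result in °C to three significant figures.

For a Carnot refrigerator COP_R = T_C/(T_H − T_C), so T_C = COP·T_H/(1 + COP).
With T_H = 305.35 K, T_C = 35.8 × 305.35/36.80 = 297.05 K.
Converting, 297.05 K = 23.90°C.

23.9 °C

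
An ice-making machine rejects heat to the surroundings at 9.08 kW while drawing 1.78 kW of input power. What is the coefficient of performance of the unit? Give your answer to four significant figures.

The first law gives Q̇_H = Q̇_C + Ẇ, so the three rates are Q̇_C = 7.300, Q̇_H = 9.080, Ẇ = 1.780 kW.
COP_R = Q̇_C/Ẇ = 7.300/1.780 = 4.101.

4.101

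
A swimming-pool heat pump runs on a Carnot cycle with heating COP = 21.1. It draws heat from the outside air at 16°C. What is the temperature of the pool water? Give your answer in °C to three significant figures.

30.4 °C

COP_HP = T_H/(T_H − T_C) rearranges to T_H = COP·T_C/(COP − 1).
With T_C = 289.15 K, T_H = 21.1 × 289.15/20.10 = 303.54 K.
Converting, 303.54 K = 30.39°C.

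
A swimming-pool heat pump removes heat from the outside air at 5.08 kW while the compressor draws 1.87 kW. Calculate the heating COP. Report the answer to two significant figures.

3.7

The first law gives Q̇_H = Q̇_C + Ẇ, so the three rates are Q̇_C = 5.080, Q̇_H = 6.950, Ẇ = 1.870 kW.
COP_HP = Q̇_H/Ẇ = 6.950/1.870 = 3.717.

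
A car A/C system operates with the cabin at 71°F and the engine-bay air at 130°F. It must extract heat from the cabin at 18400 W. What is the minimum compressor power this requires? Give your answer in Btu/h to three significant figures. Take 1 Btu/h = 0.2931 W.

In absolute terms T_C = 294.82 K and T_H = 327.59 K, so ΔT = 32.78 K.
COP_Carnot = T_C/ΔT = 294.82/32.78 = 8.994.
Ẇ_min = Q̇/COP_Carnot = 18400/8.994 = 2046 W = 6980 Btu/h.

6980 Btu/h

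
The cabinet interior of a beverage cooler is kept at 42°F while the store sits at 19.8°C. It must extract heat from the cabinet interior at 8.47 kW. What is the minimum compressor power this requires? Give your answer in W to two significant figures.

In absolute terms T_C = 278.71 K and T_H = 292.95 K, so ΔT = 14.24 K.
COP_Carnot = T_C/ΔT = 278.71/14.24 = 19.57.
Ẇ_min = Q̇/COP_Carnot = 8.470/19.57 = 0.4329 kW = 432.9 W.

430 W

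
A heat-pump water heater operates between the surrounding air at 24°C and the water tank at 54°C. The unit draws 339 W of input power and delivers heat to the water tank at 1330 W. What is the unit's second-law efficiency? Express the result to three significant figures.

COP_actual = Q̇_H/Ẇ = 1330/339.0 = 3.923.
In absolute terms T_C = 297.15 K and T_H = 327.15 K, so ΔT = 30.00 K.
COP_Carnot = T_H/ΔT = 327.15/30.00 = 10.91.
η_II = COP_actual/COP_Carnot = 3.923/10.91 = 0.3598.

0.360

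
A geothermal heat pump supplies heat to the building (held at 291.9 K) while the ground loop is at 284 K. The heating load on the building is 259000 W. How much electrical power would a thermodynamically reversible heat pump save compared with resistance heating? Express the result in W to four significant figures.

The reservoir spacing is ΔT = 291.9 − 284 = 7.900 K.
COP_Carnot = T_H/ΔT = 291.90/7.900 = 36.95.
Resistance heating needs Ẇ_res = Q̇_H = 259000 W; the reversible heat pump needs only Ẇ_hp = Q̇_H/COP = 7010 W.
Saving = 259000 − 7010 = 252000 W.

252000 W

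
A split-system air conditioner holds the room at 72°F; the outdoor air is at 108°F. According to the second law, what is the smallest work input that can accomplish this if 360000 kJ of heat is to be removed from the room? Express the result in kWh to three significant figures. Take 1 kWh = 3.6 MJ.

6.77 kWh

In absolute terms T_C = 295.37 K and T_H = 315.37 K, so ΔT = 20.00 K.
The reversible limit is COP_R = T_C/ΔT = 14.77, so W_min = Q_C/COP = Q_C·ΔT/T_C.
W_min = 360000 × 20.00/295.37 = 24380 kJ = 6.771 kWh.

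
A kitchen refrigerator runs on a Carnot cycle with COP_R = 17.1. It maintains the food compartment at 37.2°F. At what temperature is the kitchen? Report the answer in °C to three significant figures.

COP_R = T_C/(T_H − T_C) gives T_H − T_C = T_C/COP.
With T_C = 276.04 K, T_H = 276.04 × (1 + 1/17.1) = 292.18 K.
Converting, 292.18 K = 19.03°C.

19.0 °C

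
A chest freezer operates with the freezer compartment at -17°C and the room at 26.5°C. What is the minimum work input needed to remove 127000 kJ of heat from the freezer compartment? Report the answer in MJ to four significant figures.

In absolute terms T_C = 256.15 K and T_H = 299.65 K, so ΔT = 43.50 K.
The reversible limit is COP_R = T_C/ΔT = 5.889, so W_min = Q_C/COP = Q_C·ΔT/T_C.
W_min = 127000 × 43.50/256.15 = 21570 kJ = 21.57 MJ.

21.57 MJ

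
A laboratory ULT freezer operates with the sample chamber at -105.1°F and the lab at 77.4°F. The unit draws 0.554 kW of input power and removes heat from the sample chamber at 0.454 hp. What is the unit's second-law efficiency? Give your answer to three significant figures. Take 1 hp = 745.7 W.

0.315

Converting, Q̇_C = 0.4540 hp = 0.3385 kW, so COP_actual = Q̇_C/Ẇ = 0.3385/0.5540 = 0.6111.
In absolute terms T_C = 196.98 K and T_H = 298.37 K, so ΔT = 101.4 K.
COP_Carnot = T_C/ΔT = 196.98/101.4 = 1.943.
η_II = COP_actual/COP_Carnot = 0.6111/1.943 = 0.3145.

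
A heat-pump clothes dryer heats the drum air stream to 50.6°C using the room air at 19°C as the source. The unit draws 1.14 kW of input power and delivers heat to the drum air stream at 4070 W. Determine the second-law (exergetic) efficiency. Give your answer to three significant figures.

0.348

Converting, Q̇_H = 4070 W = 4.070 kW, so COP_actual = Q̇_H/Ẇ = 4.070/1.140 = 3.570.
In absolute terms T_C = 292.15 K and T_H = 323.75 K, so ΔT = 31.60 K.
COP_Carnot = T_H/ΔT = 323.75/31.60 = 10.25.
η_II = COP_actual/COP_Carnot = 3.570/10.25 = 0.3485.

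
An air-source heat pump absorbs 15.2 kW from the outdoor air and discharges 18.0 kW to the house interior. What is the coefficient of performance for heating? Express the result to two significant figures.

The first law gives Q̇_H = Q̇_C + Ẇ, so the three rates are Q̇_C = 15.20, Q̇_H = 18.00, Ẇ = 2.800 kW.
COP_HP = Q̇_H/Ẇ = 18.00/2.800 = 6.429.

6.4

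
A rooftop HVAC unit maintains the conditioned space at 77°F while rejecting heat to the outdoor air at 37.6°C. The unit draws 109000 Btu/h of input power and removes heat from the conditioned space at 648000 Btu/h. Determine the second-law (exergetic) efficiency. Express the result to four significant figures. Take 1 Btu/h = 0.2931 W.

COP_actual = Q̇_C/Ẇ = 648000/109000 = 5.945.
In absolute terms T_C = 298.15 K and T_H = 310.75 K, so ΔT = 12.60 K.
COP_Carnot = T_C/ΔT = 298.15/12.60 = 23.66.
η_II = COP_actual/COP_Carnot = 5.945/23.66 = 0.2512.

0.2512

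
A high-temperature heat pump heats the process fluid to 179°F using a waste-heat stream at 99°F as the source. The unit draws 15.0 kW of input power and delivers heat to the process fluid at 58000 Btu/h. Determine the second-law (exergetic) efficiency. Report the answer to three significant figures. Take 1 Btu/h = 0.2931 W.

0.142

Converting, Q̇_H = 58000 Btu/h = 17.00 kW, so COP_actual = Q̇_H/Ẇ = 17.00/15.00 = 1.133.
In absolute terms T_C = 310.37 K and T_H = 354.82 K, so ΔT = 44.44 K.
COP_Carnot = T_H/ΔT = 354.82/44.44 = 7.983.
η_II = COP_actual/COP_Carnot = 1.133/7.983 = 0.1420.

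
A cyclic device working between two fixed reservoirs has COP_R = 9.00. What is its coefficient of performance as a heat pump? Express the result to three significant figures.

10.0

The first law on one cycle gives Q_H = Q_C + W, so Q_H/W = Q_C/W + 1.
COP_HP = COP_R + 1 = 9.00 + 1 = 10.00.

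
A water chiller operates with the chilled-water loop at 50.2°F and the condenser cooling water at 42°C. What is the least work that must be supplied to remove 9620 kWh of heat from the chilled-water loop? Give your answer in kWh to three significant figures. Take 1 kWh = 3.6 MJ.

1080 kWh

In absolute terms T_C = 283.26 K and T_H = 315.15 K, so ΔT = 31.89 K.
The reversible limit is COP_R = T_C/ΔT = 8.883, so W_min = Q_C/COP = Q_C·ΔT/T_C.
W_min = 9620 × 31.89/283.26 = 1083 kWh.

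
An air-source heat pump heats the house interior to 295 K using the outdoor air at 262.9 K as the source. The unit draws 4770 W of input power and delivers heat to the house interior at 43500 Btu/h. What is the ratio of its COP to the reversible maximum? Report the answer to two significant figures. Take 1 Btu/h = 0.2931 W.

Converting, Q̇_H = 43500 Btu/h = 12750 W, so COP_actual = Q̇_H/Ẇ = 12750/4770 = 2.673.
The reservoir spacing is ΔT = 295 − 262.9 = 32.10 K.
COP_Carnot = T_H/ΔT = 295.00/32.10 = 9.190.
η_II = COP_actual/COP_Carnot = 2.673/9.190 = 0.2909.

0.29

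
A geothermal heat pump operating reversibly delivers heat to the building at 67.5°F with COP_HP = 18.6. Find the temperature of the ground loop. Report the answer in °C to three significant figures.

COP_HP = T_H/(T_H − T_C) gives T_H − T_C = T_H/COP.
With T_H = 292.87 K, T_C = 292.87 × (1 − 1/18.6) = 277.13 K.
Converting, 277.13 K = 3.98°C.

3.98 °C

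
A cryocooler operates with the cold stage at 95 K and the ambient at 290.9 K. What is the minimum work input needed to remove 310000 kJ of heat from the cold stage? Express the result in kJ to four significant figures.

The reservoir spacing is ΔT = 290.9 − 95 = 195.9 K.
The reversible limit is COP_R = T_C/ΔT = 0.4849, so W_min = Q_C/COP = Q_C·ΔT/T_C.
W_min = 310000 × 195.9/95.00 = 639300 kJ.

639300 kJ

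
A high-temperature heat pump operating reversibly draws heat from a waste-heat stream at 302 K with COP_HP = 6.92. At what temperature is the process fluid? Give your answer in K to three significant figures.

COP_HP = T_H/(T_H − T_C) rearranges to T_H = COP·T_C/(COP − 1).
With T_C = 302.00 K, T_H = 6.92 × 302.00/5.920 = 353.01 K.

353 K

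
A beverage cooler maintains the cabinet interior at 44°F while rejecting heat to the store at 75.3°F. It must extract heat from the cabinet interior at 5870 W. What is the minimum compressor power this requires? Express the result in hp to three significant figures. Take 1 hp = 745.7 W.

0.489 hp

In absolute terms T_C = 279.82 K and T_H = 297.21 K, so ΔT = 17.39 K.
COP_Carnot = T_C/ΔT = 279.82/17.39 = 16.09.
Ẇ_min = Q̇/COP_Carnot = 5870/16.09 = 364.8 W = 0.4892 hp.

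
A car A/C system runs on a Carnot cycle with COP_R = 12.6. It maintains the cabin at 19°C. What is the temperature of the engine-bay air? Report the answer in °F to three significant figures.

COP_R = T_C/(T_H − T_C) gives T_H − T_C = T_C/COP.
With T_C = 292.15 K, T_H = 292.15 × (1 + 1/12.6) = 315.34 K.
Converting, 315.34 K = 107.94°F.

108 °F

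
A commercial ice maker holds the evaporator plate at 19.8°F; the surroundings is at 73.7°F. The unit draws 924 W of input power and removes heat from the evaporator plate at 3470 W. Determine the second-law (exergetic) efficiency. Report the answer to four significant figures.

COP_actual = Q̇_C/Ẇ = 3470/924.0 = 3.755.
In absolute terms T_C = 266.37 K and T_H = 296.32 K, so ΔT = 29.94 K.
COP_Carnot = T_C/ΔT = 266.37/29.94 = 8.896.
η_II = COP_actual/COP_Carnot = 3.755/8.896 = 0.4222.

0.4222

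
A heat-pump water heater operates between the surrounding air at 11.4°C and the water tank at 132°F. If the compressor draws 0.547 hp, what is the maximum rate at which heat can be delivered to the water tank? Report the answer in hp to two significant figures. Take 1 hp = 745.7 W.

4.1 hp

In absolute terms T_C = 284.55 K and T_H = 328.71 K, so ΔT = 44.16 K.
COP_Carnot = T_H/ΔT = 328.71/44.16 = 7.444.
Q̇_max = COP_Carnot × Ẇ = 7.444 × 0.5470 hp = 4.072 hp.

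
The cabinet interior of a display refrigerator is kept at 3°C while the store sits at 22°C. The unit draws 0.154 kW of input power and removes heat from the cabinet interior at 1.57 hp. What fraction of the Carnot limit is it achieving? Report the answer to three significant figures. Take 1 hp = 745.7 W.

0.523

Converting, Q̇_C = 1.570 hp = 1.171 kW, so COP_actual = Q̇_C/Ẇ = 1.171/0.1540 = 7.602.
In absolute terms T_C = 276.15 K and T_H = 295.15 K, so ΔT = 19.00 K.
COP_Carnot = T_C/ΔT = 276.15/19.00 = 14.53.
η_II = COP_actual/COP_Carnot = 7.602/14.53 = 0.5231.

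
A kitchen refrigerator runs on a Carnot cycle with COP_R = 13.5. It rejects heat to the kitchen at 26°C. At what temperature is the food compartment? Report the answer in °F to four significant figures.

41.66 °F

For a Carnot refrigerator COP_R = T_C/(T_H − T_C), so T_C = COP·T_H/(1 + COP).
With T_H = 299.15 K, T_C = 13.5 × 299.15/14.50 = 278.52 K.
Converting, 278.52 K = 41.66°F.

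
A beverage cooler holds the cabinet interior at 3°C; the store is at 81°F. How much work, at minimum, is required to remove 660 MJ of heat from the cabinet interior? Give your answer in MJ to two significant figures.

58 MJ

In absolute terms T_C = 276.15 K and T_H = 300.37 K, so ΔT = 24.22 K.
The reversible limit is COP_R = T_C/ΔT = 11.40, so W_min = Q_C/COP = Q_C·ΔT/T_C.
W_min = 660.0 × 24.22/276.15 = 57.89 MJ.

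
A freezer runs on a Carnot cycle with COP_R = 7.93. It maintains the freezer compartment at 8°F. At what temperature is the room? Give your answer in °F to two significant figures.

COP_R = T_C/(T_H − T_C) gives T_H − T_C = T_C/COP.
With T_C = 259.82 K, T_H = 259.82 × (1 + 1/7.93) = 292.58 K.
Converting, 292.58 K = 66.97°F.

67 °F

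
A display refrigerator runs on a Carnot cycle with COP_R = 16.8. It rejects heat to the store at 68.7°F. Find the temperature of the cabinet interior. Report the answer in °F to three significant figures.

For a Carnot refrigerator COP_R = T_C/(T_H − T_C), so T_C = COP·T_H/(1 + COP).
With T_H = 293.54 K, T_C = 16.8 × 293.54/17.80 = 277.05 K.
Converting, 277.05 K = 39.02°F.

39.0 °F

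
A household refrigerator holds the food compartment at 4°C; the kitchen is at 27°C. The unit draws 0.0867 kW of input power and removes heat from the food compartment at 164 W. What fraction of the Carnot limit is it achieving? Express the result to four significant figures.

Converting, Q̇_C = 164.0 W = 0.1640 kW, so COP_actual = Q̇_C/Ẇ = 0.1640/0.08670 = 1.892.
In absolute terms T_C = 277.15 K and T_H = 300.15 K, so ΔT = 23.00 K.
COP_Carnot = T_C/ΔT = 277.15/23.00 = 12.05.
η_II = COP_actual/COP_Carnot = 1.892/12.05 = 0.1570.

0.1570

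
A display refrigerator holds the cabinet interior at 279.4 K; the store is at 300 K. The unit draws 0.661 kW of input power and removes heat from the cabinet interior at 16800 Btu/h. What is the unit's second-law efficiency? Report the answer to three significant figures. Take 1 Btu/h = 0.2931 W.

Converting, Q̇_C = 16800 Btu/h = 4.924 kW, so COP_actual = Q̇_C/Ẇ = 4.924/0.6610 = 7.449.
The reservoir spacing is ΔT = 300 − 279.4 = 20.60 K.
COP_Carnot = T_C/ΔT = 279.40/20.60 = 13.56.
η_II = COP_actual/COP_Carnot = 7.449/13.56 = 0.5492.

0.549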